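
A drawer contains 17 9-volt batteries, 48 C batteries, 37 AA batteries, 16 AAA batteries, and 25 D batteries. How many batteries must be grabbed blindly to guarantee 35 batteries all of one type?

127

In the worst case we take at most 34 of each type, but all 17 9-volt, all 16 AAA, and all 25 D (fewer than 34), giving 17 + 34 + 34 + 16 + 25 = 126.
One more battery then forces some type to 35, so 126 + 1 = 127.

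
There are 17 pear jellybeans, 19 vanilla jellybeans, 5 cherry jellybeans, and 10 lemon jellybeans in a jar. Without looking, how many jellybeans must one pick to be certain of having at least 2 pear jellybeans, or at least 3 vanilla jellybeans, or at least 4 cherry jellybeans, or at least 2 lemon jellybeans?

Each of the 4 flavors has its own threshold; avoid all of them simultaneously.
The worst case stops just short of every target: 1 pear, 2 vanilla, 3 cherry, 1 lemon — 1 + 2 + 3 + 1 = 7 jellybeans.
One more jellybean must push some flavor to its target, so 7 + 1 = 8.

8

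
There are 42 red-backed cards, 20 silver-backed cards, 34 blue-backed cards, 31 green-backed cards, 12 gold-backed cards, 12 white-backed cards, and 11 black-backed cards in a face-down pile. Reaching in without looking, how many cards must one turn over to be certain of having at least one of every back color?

152

The hardest back color to obtain is black-backed: we could draw every other card first — 162 − 11 = 151 cards — without a single black-backed one.
The next draw must be black-backed, so 151 + 1 = 152.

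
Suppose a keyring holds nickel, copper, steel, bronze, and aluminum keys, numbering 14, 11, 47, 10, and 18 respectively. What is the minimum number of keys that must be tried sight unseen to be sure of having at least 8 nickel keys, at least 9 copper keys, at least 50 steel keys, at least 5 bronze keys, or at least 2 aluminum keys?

Each of the 5 types has its own threshold; avoid all of them simultaneously.
The worst case stops just short of every target: 7 nickel, 8 copper, all 47 steel, 4 bronze, 1 aluminum — 7 + 8 + 47 + 4 + 1 = 67 keys.
One more key must push some type to its target, so 67 + 1 = 68.

68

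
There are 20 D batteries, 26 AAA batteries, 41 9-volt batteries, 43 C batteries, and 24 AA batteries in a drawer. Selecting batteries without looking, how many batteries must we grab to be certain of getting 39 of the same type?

147

In the worst case we take at most 38 of each type, but all 20 D, all 26 AAA, and all 24 AA (fewer than 38), giving 20 + 26 + 38 + 38 + 24 = 146.
One more battery then forces some type to 39, so 146 + 1 = 147.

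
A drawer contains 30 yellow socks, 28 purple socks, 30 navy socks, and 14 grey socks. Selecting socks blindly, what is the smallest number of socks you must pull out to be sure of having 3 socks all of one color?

9

Treat the 4 colors as pigeonholes.
The worst case takes 2 socks of each color without reaching 3 of any: 4 × 2 = 8.
The next sock must bring some color to 3, so 8 + 1 = 9.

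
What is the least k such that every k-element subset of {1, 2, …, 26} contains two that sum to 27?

Partition {1, …, 26} into 13 pairs: {1,26}, {2,25}, …, {13,14}.
Choosing 13 integers — say the integers 1 through 13 — takes one from each pair and avoids the property.
Choosing 14 forces two into the same pair by pigeonhole, and those sum to 27. So 14.

14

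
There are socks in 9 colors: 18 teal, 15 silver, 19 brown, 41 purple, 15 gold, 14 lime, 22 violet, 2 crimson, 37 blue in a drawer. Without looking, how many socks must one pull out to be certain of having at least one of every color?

The hardest color to obtain is crimson: we could draw every other sock first — 183 − 2 = 181 socks — without a single crimson one.
The next draw must be crimson, so 181 + 1 = 182.

182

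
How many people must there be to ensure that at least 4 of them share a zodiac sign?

37

There are 12 zodiac signs acting as pigeonholes.
With 12 × 3 = 36 people we could place exactly 3 in each, with no class reaching 4.
One more forces some class to hold 4, so 36 + 1 = 37.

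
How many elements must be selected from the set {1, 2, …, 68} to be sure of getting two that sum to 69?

35

Partition {1, …, 68} into 34 pairs: {1,68}, {2,67}, …, {34,35}.
Choosing 34 integers — say the integers 1 through 34 — takes one from each pair and avoids the property.
Choosing 35 forces two into the same pair by pigeonhole, and those sum to 69. So 35.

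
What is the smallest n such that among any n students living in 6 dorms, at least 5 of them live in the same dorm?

There are 6 dorms acting as pigeonholes.
With 6 × 4 = 24 students we could place exactly 4 in each, with no class reaching 5.
One more forces some class to hold 5, so 24 + 1 = 25.

25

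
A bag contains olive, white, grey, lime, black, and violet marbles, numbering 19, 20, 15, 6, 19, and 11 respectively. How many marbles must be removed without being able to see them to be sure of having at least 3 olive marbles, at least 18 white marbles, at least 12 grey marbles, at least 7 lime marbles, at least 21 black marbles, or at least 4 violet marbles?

59

Each of the 6 colors has its own threshold; avoid all of them simultaneously.
The worst case stops just short of every target: 2 olive, 17 white, 11 grey, 6 lime, all 19 black, 3 violet — 2 + 17 + 11 + 6 + 19 + 3 = 58 marbles.
One more marble must push some color to its target, so 58 + 1 = 59.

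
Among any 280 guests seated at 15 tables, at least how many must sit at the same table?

The 280 guests fall into 15 tables.
If each of the 15 tables held at most 18, the total would be at most 15 × 18 = 270 < 280, a contradiction.
So at least one holds ⌈280/15⌉ = 19.

19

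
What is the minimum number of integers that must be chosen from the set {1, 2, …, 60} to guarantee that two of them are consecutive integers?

Partition {1, …, 60} into 30 pairs: {1,2}, {3,4}, …, {59,60}.
Choosing 30 integers — say the 30 even numbers 2, 4, …, 60 — takes one from each pair and avoids the property.
Choosing 31 forces two into the same pair by pigeonhole, and those are consecutive. So 31.

31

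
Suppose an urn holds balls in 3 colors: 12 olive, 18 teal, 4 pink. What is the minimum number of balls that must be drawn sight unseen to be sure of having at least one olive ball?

23

The worst case draws every non-olive ball first: 18 + 4 = 22.
The next draw is then forced to be olive, giving 22 + 1 = 23.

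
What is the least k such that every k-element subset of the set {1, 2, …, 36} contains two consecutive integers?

Partition {1, …, 36} into 18 pairs: {1,2}, {3,4}, …, {35,36}.
Choosing 18 integers — say the 18 even numbers 2, 4, …, 36 — takes one from each pair and avoids the property.
Choosing 19 forces two into the same pair by pigeonhole, and those are consecutive. So 19.

19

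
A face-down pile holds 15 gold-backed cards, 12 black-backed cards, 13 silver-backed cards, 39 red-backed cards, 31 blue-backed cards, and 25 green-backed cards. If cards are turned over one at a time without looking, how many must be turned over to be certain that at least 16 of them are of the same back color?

86

Treat the 6 back colors as pigeonholes.
In the worst case we take at most 15 of each back color, but all 12 black-backed and all 13 silver-backed (fewer than 15), giving 15 + 12 + 13 + 15 + 15 + 15 = 85.
One more card then forces some back color to 16, so 85 + 1 = 86.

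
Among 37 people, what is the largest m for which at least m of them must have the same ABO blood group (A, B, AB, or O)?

10

The 37 people fall into 4 ABO blood groups.
If each of the 4 ABO blood groups held at most 9, the total would be at most 4 × 9 = 36 < 37, a contradiction.
So at least one holds ⌈37/4⌉ = 10.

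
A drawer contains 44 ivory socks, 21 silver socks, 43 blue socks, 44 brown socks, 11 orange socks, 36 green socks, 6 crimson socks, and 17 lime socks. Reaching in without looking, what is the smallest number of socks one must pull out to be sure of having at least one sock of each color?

217

The hardest color to obtain is crimson: we could draw every other sock first — 222 − 6 = 216 socks — without a single crimson one.
The next draw must be crimson, so 216 + 1 = 217.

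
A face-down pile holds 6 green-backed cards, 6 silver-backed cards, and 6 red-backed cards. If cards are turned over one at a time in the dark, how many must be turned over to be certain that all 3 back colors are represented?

13

The hardest back color to obtain is green-backed: we could draw every other card first — 18 − 6 = 12 cards — without a single green-backed one.
The next draw must be green-backed, so 12 + 1 = 13.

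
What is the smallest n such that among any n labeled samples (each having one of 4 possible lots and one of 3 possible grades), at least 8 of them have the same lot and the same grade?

There are 4 × 3 = 12 (lot, grade) combinations acting as pigeonholes.
With 12 × 7 = 84 labeled samples we could place exactly 7 in each, with no (lot, grade) pair reaching 8.
One more forces some (lot, grade) pair to hold 8, so 84 + 1 = 85.

85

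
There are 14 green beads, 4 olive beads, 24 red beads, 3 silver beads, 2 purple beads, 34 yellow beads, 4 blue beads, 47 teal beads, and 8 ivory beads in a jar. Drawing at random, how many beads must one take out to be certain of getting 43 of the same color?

136

In the worst case we take at most 42 of each color, but all 14 green, all 4 olive, all 24 red, all 3 silver, all 2 purple, all 34 yellow, all 4 blue, and all 8 ivory (fewer than 42), giving 14 + 4 + 24 + 3 + 2 + 34 + 4 + 42 + 8 = 135.
One more bead then forces some color to 43, so 135 + 1 = 136.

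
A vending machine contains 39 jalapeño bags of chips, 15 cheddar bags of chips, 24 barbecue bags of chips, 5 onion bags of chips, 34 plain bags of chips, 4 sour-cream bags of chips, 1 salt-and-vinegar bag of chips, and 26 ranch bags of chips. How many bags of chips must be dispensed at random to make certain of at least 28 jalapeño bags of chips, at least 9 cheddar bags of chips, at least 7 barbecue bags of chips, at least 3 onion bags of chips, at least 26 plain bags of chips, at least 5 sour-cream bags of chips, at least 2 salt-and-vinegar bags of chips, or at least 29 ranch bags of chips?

Each of the 8 flavors has its own threshold; avoid all of them simultaneously.
The worst case stops just short of every target: 27 jalapeño, 8 cheddar, 6 barbecue, 2 onion, 25 plain, 4 sour-cream, 1 salt-and-vinegar, all 26 ranch — 27 + 8 + 6 + 2 + 25 + 4 + 1 + 26 = 99 bags of chips.
One more bag of chips must push some flavor to its target, so 99 + 1 = 100.

100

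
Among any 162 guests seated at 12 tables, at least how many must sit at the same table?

If each of the 12 tables held at most 13, the total would be at most 12 × 13 = 156 < 162, a contradiction.
So at least one holds ⌈162/12⌉ = 14.

14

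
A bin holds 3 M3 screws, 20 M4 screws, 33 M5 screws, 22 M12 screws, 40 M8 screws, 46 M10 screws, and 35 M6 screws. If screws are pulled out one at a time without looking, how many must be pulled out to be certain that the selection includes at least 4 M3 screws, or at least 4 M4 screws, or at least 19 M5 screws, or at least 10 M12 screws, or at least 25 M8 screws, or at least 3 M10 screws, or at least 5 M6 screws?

The worst case stops just short of every target: 3 M3, 3 M4, 18 M5, 9 M12, 24 M8, 2 M10, 4 M6 — 3 + 3 + 18 + 9 + 24 + 2 + 4 = 63 screws.
One more screw must push some size to its target, so 63 + 1 = 64.

64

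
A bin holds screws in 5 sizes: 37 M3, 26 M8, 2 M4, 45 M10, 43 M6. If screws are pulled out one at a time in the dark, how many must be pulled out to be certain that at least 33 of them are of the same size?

125

In the worst case we take at most 32 of each size, but all 26 M8 and all 2 M4 (fewer than 32), giving 32 + 26 + 2 + 32 + 32 = 124.
One more screw then forces some size to 33, so 124 + 1 = 125.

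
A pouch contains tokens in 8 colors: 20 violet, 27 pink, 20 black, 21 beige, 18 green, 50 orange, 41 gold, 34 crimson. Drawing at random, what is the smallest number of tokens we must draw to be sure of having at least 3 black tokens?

214

The worst case draws every non-black token first: 20 + 27 + 21 + 18 + 50 + 41 + 34 = 211.
The next 3 draws are then forced to be black, giving 211 + 3 = 214.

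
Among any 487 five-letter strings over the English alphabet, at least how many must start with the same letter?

There are 26 possible first letters, which serve as the pigeonholes.
If each of the 26 possible first letters held at most 18, the total would be at most 26 × 18 = 468 < 487, a contradiction.
So at least one holds ⌈487/26⌉ = 19.

19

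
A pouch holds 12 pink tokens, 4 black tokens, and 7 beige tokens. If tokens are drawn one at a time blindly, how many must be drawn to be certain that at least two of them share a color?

The worst case takes 1 token of each color without reaching 2 of any: 3 × 1 = 3.
The next token must bring some color to 2, so 3 + 1 = 4.

4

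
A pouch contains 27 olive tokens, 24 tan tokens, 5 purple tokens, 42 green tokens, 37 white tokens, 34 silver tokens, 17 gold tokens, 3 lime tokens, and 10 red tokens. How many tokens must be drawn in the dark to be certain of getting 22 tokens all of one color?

141

In the worst case we take at most 21 of each color, but all 5 purple, all 17 gold, all 3 lime, and all 10 red (fewer than 21), giving 21 + 21 + 5 + 21 + 21 + 21 + 17 + 3 + 10 = 140.
One more token then forces some color to 22, so 140 + 1 = 141.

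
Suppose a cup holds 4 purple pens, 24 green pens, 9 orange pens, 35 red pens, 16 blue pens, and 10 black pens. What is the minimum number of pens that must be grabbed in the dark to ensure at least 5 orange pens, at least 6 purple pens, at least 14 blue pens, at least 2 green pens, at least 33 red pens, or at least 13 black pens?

65

Each of the 6 ink colors has its own threshold; avoid all of them simultaneously.
The worst case stops just short of every target: all 4 purple, 1 green, 4 orange, 32 red, 13 blue, all 10 black — 4 + 1 + 4 + 32 + 13 + 10 = 64 pens.
One more pen must push some ink color to its target, so 64 + 1 = 65.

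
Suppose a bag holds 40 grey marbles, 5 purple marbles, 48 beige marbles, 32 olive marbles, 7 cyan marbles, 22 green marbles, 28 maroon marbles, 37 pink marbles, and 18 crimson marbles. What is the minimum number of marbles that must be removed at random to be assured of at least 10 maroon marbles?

219

To avoid maroon marbles as long as possible, exhaust the other 8 colors first.
The worst case draws every non-maroon marble first: 40 + 5 + 48 + 32 + 7 + 22 + 37 + 18 = 209.
The next 10 draws are then forced to be maroon, giving 209 + 10 = 219.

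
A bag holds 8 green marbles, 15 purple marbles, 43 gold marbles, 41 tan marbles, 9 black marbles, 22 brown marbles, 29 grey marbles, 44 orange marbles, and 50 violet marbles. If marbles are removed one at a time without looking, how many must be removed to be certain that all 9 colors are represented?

254

The hardest color to obtain is green: we could draw every other marble first — 261 − 8 = 253 marbles — without a single green one.
The next draw must be green, so 253 + 1 = 254.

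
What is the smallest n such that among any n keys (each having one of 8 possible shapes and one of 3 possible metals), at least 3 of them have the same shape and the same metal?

There are 8 × 3 = 24 (shape, metal) combinations acting as pigeonholes.
With 24 × 2 = 48 keys we could place exactly 2 in each, with no (shape, metal) pair reaching 3.
One more forces some (shape, metal) pair to hold 3, so 48 + 1 = 49.

49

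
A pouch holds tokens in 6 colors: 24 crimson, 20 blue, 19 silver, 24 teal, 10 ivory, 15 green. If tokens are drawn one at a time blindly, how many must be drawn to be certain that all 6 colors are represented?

103

The hardest color to obtain is ivory: we could draw every other token first — 112 − 10 = 102 tokens — without a single ivory one.
The next draw must be ivory, so 102 + 1 = 103.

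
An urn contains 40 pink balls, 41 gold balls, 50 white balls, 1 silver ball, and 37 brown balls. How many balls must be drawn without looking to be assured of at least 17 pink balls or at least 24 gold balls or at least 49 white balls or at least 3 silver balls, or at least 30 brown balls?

Each of the 5 colors has its own threshold; avoid all of them simultaneously.
The worst case stops just short of every target: 16 pink, 23 gold, 48 white, all 1 silver, 29 brown — 16 + 23 + 48 + 1 + 29 = 117 balls.
One more ball must push some color to its target, so 117 + 1 = 118.

118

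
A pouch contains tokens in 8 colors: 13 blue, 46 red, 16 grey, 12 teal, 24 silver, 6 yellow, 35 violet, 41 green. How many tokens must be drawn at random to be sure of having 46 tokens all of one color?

In the worst case we take at most 45 of each color, but all 13 blue, all 16 grey, all 12 teal, all 24 silver, all 6 yellow, all 35 violet, and all 41 green (fewer than 45), giving 13 + 45 + 16 + 12 + 24 + 6 + 35 + 41 = 192.
One more token then forces some color to 46, so 192 + 1 = 193.

193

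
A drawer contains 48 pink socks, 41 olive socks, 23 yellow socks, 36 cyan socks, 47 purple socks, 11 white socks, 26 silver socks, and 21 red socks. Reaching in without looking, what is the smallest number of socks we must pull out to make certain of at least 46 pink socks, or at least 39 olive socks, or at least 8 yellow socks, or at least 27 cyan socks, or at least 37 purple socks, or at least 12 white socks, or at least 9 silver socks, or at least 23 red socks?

The worst case stops just short of every target: 45 pink, 38 olive, 7 yellow, 26 cyan, 36 purple, 11 white, 8 silver, all 21 red — 45 + 38 + 7 + 26 + 36 + 11 + 8 + 21 = 192 socks.
One more sock must push some color to its target, so 192 + 1 = 193.

193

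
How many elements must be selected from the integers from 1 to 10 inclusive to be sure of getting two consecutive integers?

6

Partition {1, …, 10} into 5 pairs: {1,2}, {3,4}, …, {9,10}.
Choosing 5 integers — say the 5 even numbers 2, 4, …, 10 — takes one from each pair and avoids the property.
Choosing 6 forces two into the same pair by pigeonhole, and those are consecutive. So 6.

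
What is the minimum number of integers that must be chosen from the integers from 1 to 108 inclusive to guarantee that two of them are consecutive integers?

55

Partition {1, …, 108} into 54 pairs: {1,2}, {3,4}, …, {107,108}.
Choosing 54 integers — say the 54 even numbers 2, 4, …, 108 — takes one from each pair and avoids the property.
Choosing 55 forces two into the same pair by pigeonhole, and those are consecutive. So 55.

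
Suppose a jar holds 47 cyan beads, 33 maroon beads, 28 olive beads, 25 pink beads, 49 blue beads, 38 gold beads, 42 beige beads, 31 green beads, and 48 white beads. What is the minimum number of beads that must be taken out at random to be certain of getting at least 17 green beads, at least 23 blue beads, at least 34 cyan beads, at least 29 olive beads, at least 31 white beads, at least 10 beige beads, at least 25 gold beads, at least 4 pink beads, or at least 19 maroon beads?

The worst case stops just short of every target: 33 cyan, 18 maroon, 28 olive, 3 pink, 22 blue, 24 gold, 9 beige, 16 green, 30 white — 33 + 18 + 28 + 3 + 22 + 24 + 9 + 16 + 30 = 183 beads.
One more bead must push some color to its target, so 183 + 1 = 184.

184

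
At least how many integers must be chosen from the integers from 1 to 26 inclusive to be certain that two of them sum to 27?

14

Partition {1, …, 26} into 13 pairs: {1,26}, {2,25}, …, {13,14}.
Choosing 13 integers — say the integers 1 through 13 — takes one from each pair and avoids the property.
Choosing 14 forces two into the same pair by pigeonhole, and those sum to 27. So 14.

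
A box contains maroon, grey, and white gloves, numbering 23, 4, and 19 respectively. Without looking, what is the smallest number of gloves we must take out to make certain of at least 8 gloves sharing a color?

19

Treat the 3 colors as pigeonholes.
In the worst case we take at most 7 of each color, but all 4 grey (fewer than 7), giving 7 + 4 + 7 = 18.
One more glove then forces some color to 8, so 18 + 1 = 19.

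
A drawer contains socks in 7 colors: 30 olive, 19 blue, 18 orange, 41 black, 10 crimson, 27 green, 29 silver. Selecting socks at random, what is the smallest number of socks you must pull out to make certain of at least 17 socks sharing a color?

107

Treat the 7 colors as pigeonholes.
In the worst case we take at most 16 of each color, but all 10 crimson (fewer than 16), giving 16 + 16 + 16 + 16 + 10 + 16 + 16 = 106.
One more sock then forces some color to 17, so 106 + 1 = 107.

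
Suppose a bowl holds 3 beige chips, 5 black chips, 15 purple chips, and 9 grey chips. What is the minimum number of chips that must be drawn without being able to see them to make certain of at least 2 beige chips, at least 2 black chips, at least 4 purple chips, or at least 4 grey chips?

Each of the 4 colors has its own threshold; avoid all of them simultaneously.
The worst case stops just short of every target: 1 beige, 1 black, 3 purple, 3 grey — 1 + 1 + 3 + 3 = 8 chips.
One more chip must push some color to its target, so 8 + 1 = 9.

9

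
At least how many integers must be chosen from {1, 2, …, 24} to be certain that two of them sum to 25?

13

Partition {1, …, 24} into 12 pairs: {1,24}, {2,23}, …, {12,13}.
Choosing 12 integers — say the integers 1 through 12 — takes one from each pair and avoids the property.
Choosing 13 forces two into the same pair by pigeonhole, and those sum to 25. So 13.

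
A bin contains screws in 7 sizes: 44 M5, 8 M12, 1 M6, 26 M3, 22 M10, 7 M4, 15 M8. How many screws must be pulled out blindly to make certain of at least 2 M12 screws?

117

To avoid M12 screws as long as possible, exhaust the other 6 sizes first.
The worst case draws every non-M12 screw first: 44 + 1 + 26 + 22 + 7 + 15 = 115.
The next 2 draws are then forced to be M12, giving 115 + 2 = 117.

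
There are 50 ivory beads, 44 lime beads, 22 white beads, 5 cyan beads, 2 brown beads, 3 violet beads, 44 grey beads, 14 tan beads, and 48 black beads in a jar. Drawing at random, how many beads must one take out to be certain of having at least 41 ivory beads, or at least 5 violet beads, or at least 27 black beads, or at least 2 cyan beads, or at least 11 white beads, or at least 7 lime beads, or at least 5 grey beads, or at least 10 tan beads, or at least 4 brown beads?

102

Each of the 9 colors has its own threshold; avoid all of them simultaneously.
The worst case stops just short of every target: 40 ivory, 6 lime, 10 white, 1 cyan, all 2 brown, all 3 violet, 4 grey, 9 tan, 26 black — 40 + 6 + 10 + 1 + 2 + 3 + 4 + 9 + 26 = 101 beads.
One more bead must push some color to its target, so 101 + 1 = 102.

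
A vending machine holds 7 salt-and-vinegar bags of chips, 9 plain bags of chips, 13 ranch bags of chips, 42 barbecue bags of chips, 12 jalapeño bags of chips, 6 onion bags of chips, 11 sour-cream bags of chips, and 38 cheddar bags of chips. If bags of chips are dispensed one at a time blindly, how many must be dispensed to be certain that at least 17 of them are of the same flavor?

Treat the 8 flavors as pigeonholes.
In the worst case we take at most 16 of each flavor, but all 7 salt-and-vinegar, all 9 plain, all 13 ranch, all 12 jalapeño, all 6 onion, and all 11 sour-cream (fewer than 16), giving 7 + 9 + 13 + 16 + 12 + 6 + 11 + 16 = 90.
One more bag of chips then forces some flavor to 17, so 90 + 1 = 91.

91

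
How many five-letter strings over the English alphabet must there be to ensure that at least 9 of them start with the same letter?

209

There are 26 possible first letters acting as pigeonholes.
With 26 × 8 = 208 five-letter strings over the English alphabet we could place exactly 8 in each, with no class reaching 9.
One more forces some class to hold 9, so 208 + 1 = 209.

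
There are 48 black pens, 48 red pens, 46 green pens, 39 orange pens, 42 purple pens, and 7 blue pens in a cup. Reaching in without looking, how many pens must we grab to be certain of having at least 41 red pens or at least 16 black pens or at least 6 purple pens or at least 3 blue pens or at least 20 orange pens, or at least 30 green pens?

The worst case stops just short of every target: 15 black, 40 red, 29 green, 19 orange, 5 purple, 2 blue — 15 + 40 + 29 + 19 + 5 + 2 = 110 pens.
One more pen must push some ink color to its target, so 110 + 1 = 111.

111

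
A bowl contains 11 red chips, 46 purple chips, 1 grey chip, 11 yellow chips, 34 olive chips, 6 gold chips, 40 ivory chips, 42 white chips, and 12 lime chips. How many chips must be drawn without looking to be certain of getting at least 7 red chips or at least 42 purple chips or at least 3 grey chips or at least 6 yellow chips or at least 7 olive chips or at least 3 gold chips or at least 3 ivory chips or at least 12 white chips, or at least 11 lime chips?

The worst case stops just short of every target: 6 red, 41 purple, all 1 grey, 5 yellow, 6 olive, 2 gold, 2 ivory, 11 white, 10 lime — 6 + 41 + 1 + 5 + 6 + 2 + 2 + 11 + 10 = 84 chips.
One more chip must push some color to its target, so 84 + 1 = 85.

85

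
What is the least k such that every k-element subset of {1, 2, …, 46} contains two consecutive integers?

24

Partition {1, …, 46} into 23 pairs: {1,2}, {3,4}, …, {45,46}.
Choosing 23 integers — say the 23 even numbers 2, 4, …, 46 — takes one from each pair and avoids the property.
Choosing 24 forces two into the same pair by pigeonhole, and those are consecutive. So 24.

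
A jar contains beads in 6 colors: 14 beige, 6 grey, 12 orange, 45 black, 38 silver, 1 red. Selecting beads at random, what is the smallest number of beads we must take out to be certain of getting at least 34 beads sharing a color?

In the worst case we take at most 33 of each color, but all 14 beige, all 6 grey, all 12 orange, and all 1 red (fewer than 33), giving 14 + 6 + 12 + 33 + 33 + 1 = 99.
One more bead then forces some color to 34, so 99 + 1 = 100.

100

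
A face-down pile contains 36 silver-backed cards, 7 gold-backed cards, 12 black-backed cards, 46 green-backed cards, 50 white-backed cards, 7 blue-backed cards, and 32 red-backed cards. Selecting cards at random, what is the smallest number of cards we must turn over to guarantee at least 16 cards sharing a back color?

87

Treat the 7 back colors as pigeonholes.
In the worst case we take at most 15 of each back color, but all 7 gold-backed, all 12 black-backed, and all 7 blue-backed (fewer than 15), giving 15 + 7 + 12 + 15 + 15 + 7 + 15 = 86.
One more card then forces some back color to 16, so 86 + 1 = 87.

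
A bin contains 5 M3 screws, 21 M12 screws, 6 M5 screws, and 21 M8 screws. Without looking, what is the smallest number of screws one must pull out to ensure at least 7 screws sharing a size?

In the worst case we take at most 6 of each size, but all 5 M3 (fewer than 6), giving 5 + 6 + 6 + 6 = 23.
One more screw then forces some size to 7, so 23 + 1 = 24.

24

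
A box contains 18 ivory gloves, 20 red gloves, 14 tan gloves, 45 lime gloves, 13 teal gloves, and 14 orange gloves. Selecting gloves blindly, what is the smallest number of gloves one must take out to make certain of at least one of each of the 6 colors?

The hardest color to obtain is teal: we could draw every other glove first — 124 − 13 = 111 gloves — without a single teal one.
The next draw must be teal, so 111 + 1 = 112.

112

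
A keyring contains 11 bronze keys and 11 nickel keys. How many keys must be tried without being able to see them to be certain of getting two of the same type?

The worst case takes 1 key of each type without reaching 2 of any: 2 × 1 = 2.
The next key must bring some type to 2, so 2 + 1 = 3.

3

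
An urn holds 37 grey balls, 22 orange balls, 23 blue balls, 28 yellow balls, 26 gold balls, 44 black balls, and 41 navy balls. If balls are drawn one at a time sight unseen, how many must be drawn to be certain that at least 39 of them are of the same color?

213

Treat the 7 colors as pigeonholes.
In the worst case we take at most 38 of each color, but all 37 grey, all 22 orange, all 23 blue, all 28 yellow, and all 26 gold (fewer than 38), giving 37 + 22 + 23 + 28 + 26 + 38 + 38 = 212.
One more ball then forces some color to 39, so 212 + 1 = 213.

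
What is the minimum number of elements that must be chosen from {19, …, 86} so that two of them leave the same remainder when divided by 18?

Group the integers by remainder mod 18; there are 18 residue classes, each nonempty in this range.
Choosing one from each class (18 integers) avoids any shared remainder.
One more choice must repeat a class, so two differ by a multiple of 18. Hence 18 + 1 = 19.

19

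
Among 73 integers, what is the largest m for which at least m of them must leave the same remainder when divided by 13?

The 73 integers fall into 13 residue classes modulo 13.
If each of the 13 residue classes modulo 13 held at most 5, the total would be at most 13 × 5 = 65 < 73, a contradiction.
So at least one holds ⌈73/13⌉ = 6.

6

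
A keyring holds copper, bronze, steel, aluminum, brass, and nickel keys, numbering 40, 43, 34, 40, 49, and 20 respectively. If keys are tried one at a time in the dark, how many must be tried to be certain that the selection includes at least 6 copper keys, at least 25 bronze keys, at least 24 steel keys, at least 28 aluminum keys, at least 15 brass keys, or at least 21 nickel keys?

114

The worst case stops just short of every target: 5 copper, 24 bronze, 23 steel, 27 aluminum, 14 brass, 20 nickel — 5 + 24 + 23 + 27 + 14 + 20 = 113 keys.
One more key must push some type to its target, so 113 + 1 = 114.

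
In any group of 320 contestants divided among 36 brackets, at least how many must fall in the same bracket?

9

The 320 contestants fall into 36 brackets.
If each of the 36 brackets held at most 8, the total would be at most 36 × 8 = 288 < 320, a contradiction.
So at least one holds ⌈320/36⌉ = 9.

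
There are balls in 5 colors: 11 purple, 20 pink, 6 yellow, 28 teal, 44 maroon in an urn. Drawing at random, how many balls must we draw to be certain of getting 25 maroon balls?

The worst case draws every non-maroon ball first: 11 + 20 + 6 + 28 = 65.
The next 25 draws are then forced to be maroon, giving 65 + 25 = 90.

90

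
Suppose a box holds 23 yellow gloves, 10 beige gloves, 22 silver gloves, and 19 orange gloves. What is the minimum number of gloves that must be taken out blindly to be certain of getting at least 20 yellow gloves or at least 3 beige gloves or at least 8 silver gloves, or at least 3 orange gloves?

The worst case stops just short of every target: 19 yellow, 2 beige, 7 silver, 2 orange — 19 + 2 + 7 + 2 = 30 gloves.
One more glove must push some color to its target, so 30 + 1 = 31.

31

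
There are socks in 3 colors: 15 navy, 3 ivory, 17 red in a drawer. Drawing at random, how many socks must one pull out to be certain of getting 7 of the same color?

16

In the worst case we take at most 6 of each color, but all 3 ivory (fewer than 6), giving 6 + 3 + 6 = 15.
One more sock then forces some color to 7, so 15 + 1 = 16.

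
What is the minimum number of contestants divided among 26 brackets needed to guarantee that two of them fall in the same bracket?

There are 26 brackets acting as pigeonholes.
With 26 contestants we could place one in each, avoiding any repeat.
One more forces some class to hold 2, so 26 + 1 = 27.

27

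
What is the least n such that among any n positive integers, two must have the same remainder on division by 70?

71

Two integers differ by a multiple of 70 exactly when they share a remainder mod 70.
There are 70 residue classes mod 70, so 70 integers can all lie in distinct classes.
One more integer must repeat a residue, giving a difference divisible by 70. So n = 70 + 1 = 71.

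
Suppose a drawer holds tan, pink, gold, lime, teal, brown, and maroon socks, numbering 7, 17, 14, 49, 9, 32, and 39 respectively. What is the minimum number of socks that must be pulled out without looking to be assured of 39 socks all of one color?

In the worst case we take at most 38 of each color, but all 7 tan, all 17 pink, all 14 gold, all 9 teal, and all 32 brown (fewer than 38), giving 7 + 17 + 14 + 38 + 9 + 32 + 38 = 155.
One more sock then forces some color to 39, so 155 + 1 = 156.

156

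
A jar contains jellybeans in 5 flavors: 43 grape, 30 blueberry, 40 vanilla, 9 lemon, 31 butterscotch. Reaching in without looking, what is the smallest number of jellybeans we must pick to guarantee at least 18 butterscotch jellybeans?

The worst case draws every non-butterscotch jellybean first: 43 + 30 + 40 + 9 = 122.
The next 18 draws are then forced to be butterscotch, giving 122 + 18 = 140.

140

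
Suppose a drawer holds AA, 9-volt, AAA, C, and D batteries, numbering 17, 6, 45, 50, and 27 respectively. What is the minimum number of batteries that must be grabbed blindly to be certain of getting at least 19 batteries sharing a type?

Treat the 5 types as pigeonholes.
In the worst case we take at most 18 of each type, but all 17 AA and all 6 9-volt (fewer than 18), giving 17 + 6 + 18 + 18 + 18 = 77.
One more battery then forces some type to 19, so 77 + 1 = 78.

78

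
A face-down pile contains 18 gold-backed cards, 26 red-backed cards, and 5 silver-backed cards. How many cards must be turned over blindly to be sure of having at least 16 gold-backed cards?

47

The worst case draws every non-gold-backed card first: 26 + 5 = 31.
The next 16 draws are then forced to be gold-backed, giving 31 + 16 = 47.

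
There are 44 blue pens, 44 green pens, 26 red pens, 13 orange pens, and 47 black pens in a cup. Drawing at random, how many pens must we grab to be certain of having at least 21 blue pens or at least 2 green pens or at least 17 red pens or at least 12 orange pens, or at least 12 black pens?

Each of the 5 ink colors has its own threshold; avoid all of them simultaneously.
The worst case stops just short of every target: 20 blue, 1 green, 16 red, 11 orange, 11 black — 20 + 1 + 16 + 11 + 11 = 59 pens.
One more pen must push some ink color to its target, so 59 + 1 = 60.

60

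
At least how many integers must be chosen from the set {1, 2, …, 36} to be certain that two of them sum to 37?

19

Partition {1, …, 36} into 18 pairs: {1,36}, {2,35}, …, {18,19}.
Choosing 18 integers — say the integers 1 through 18 — takes one from each pair and avoids the property.
Choosing 19 forces two into the same pair by pigeonhole, and those sum to 37. So 19.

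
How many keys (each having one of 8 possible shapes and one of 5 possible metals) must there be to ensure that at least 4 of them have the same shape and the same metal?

121

There are 8 × 5 = 40 (shape, metal) combinations acting as pigeonholes.
With 40 × 3 = 120 keys we could place exactly 3 in each, with no (shape, metal) pair reaching 4.
One more forces some (shape, metal) pair to hold 4, so 120 + 1 = 121.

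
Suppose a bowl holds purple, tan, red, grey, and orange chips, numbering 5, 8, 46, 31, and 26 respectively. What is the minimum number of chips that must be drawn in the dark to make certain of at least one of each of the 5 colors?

112

The hardest color to obtain is purple: we could draw every other chip first — 116 − 5 = 111 chips — without a single purple one.
The next draw must be purple, so 111 + 1 = 112.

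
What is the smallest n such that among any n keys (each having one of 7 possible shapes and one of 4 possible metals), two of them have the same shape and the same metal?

There are 7 × 4 = 28 (shape, metal) combinations acting as pigeonholes.
With 28 keys we could place one in each, avoiding any repeat.
One more forces some (shape, metal) pair to hold 2, so 28 + 1 = 29.

29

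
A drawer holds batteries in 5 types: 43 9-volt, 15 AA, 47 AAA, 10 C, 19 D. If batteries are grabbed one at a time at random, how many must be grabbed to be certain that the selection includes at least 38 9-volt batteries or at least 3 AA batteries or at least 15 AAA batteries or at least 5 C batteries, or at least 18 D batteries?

75

Each of the 5 types has its own threshold; avoid all of them simultaneously.
The worst case stops just short of every target: 37 9-volt, 2 AA, 14 AAA, 4 C, 17 D — 37 + 2 + 14 + 4 + 17 = 74 batteries.
One more battery must push some type to its target, so 74 + 1 = 75.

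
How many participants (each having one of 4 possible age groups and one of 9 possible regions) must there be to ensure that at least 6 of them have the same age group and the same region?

181

There are 4 × 9 = 36 (age group, region) combinations acting as pigeonholes.
With 36 × 5 = 180 participants we could place exactly 5 in each, with no (age group, region) pair reaching 6.
One more forces some (age group, region) pair to hold 6, so 180 + 1 = 181.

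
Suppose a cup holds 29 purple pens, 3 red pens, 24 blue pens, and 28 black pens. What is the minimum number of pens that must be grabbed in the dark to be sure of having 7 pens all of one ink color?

22

Treat the 4 ink colors as pigeonholes.
In the worst case we take at most 6 of each ink color, but all 3 red (fewer than 6), giving 6 + 3 + 6 + 6 = 21.
One more pen then forces some ink color to 7, so 21 + 1 = 22.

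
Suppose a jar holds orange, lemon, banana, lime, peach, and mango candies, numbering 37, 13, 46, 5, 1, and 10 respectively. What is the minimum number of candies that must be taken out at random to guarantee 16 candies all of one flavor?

Treat the 6 flavors as pigeonholes.
In the worst case we take at most 15 of each flavor, but all 13 lemon, all 5 lime, all 1 peach, and all 10 mango (fewer than 15), giving 15 + 13 + 15 + 5 + 1 + 10 = 59.
One more candy then forces some flavor to 16, so 59 + 1 = 60.

60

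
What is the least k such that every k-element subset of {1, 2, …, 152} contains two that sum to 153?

77

Partition {1, …, 152} into 76 pairs: {1,152}, {2,151}, …, {76,77}.
Choosing 76 integers — say the integers 1 through 76 — takes one from each pair and avoids the property.
Choosing 77 forces two into the same pair by pigeonhole, and those sum to 153. So 77.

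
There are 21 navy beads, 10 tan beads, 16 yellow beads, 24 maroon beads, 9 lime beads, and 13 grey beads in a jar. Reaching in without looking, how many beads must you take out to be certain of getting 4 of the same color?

19

Treat the 6 colors as pigeonholes.
The worst case takes 3 beads of each color without reaching 4 of any: 6 × 3 = 18.
The next bead must bring some color to 4, so 18 + 1 = 19.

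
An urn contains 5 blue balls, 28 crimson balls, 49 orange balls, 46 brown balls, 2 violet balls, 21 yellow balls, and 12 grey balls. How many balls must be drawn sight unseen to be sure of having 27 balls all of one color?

In the worst case we take at most 26 of each color, but all 5 blue, all 2 violet, all 21 yellow, and all 12 grey (fewer than 26), giving 5 + 26 + 26 + 26 + 2 + 21 + 12 = 118.
One more ball then forces some color to 27, so 118 + 1 = 119.

119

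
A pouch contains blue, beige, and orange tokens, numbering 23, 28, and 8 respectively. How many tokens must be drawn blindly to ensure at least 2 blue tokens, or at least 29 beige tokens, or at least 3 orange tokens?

Each of the 3 colors has its own threshold; avoid all of them simultaneously.
The worst case stops just short of every target: 1 blue, 28 beige, 2 orange — 1 + 28 + 2 = 31 tokens.
One more token must push some color to its target, so 31 + 1 = 32.

32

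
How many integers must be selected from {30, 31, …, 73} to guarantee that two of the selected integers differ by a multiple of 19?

20

Group the integers by remainder mod 19; there are 19 residue classes, each nonempty in this range.
Choosing one from each class (19 integers) avoids any shared remainder.
One more choice must repeat a class, so two differ by a multiple of 19. Hence 19 + 1 = 20.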